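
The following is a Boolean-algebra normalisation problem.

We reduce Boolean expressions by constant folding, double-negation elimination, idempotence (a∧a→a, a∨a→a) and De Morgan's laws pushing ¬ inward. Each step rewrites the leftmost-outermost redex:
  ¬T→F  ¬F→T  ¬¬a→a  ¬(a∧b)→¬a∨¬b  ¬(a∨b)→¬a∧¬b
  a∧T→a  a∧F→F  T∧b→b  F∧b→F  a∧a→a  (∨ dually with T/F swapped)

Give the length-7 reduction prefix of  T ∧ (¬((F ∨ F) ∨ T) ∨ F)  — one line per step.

  start: T ∧ (¬((F ∨ F) ∨ T) ∨ F)
  [1] ¬((F ∨ F) ∨ T) ∨ F
  [2] ¬((F ∨ F) ∨ T)
  [3] ¬(F ∨ F) ∧ ¬T
  [4] (¬F ∧ ¬F) ∧ ¬T
  [5] ¬F ∧ ¬T
  [6] T ∧ ¬T
  [7] ¬T

Answer: after 7 steps: ¬T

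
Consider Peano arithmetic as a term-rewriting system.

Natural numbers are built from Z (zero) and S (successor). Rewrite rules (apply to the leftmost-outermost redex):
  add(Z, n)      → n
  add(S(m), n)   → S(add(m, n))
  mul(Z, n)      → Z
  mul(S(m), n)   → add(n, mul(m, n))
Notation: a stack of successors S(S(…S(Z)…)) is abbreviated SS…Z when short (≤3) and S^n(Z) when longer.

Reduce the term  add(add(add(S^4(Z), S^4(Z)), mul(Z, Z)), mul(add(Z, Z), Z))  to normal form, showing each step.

Answer: normal form = S^8(Z)  (in 26 steps)

Reduction:
  start: add(add(add(S^4(Z), S^4(Z)), mul(Z, Z)), mul(add(Z, Z), Z))
  step 1: add(add(S(add(SSSZ, S^4(Z))), mul(Z, Z)), mul(add(Z, Z), Z))
  step 2: add(S(add(add(SSSZ, S^4(Z)), mul(Z, Z))), mul(add(Z, Z), Z))
  step 3: S(add(add(add(SSSZ, S^4(Z)), mul(Z, Z)), mul(add(Z, Z), Z)))
  step 4: S(add(add(S(add(SSZ, S^4(Z))), mul(Z, Z)), mul(add(Z, Z), Z)))
  step 5: S(add(S(add(add(SSZ, S^4(Z)), mul(Z, Z))), mul(add(Z, Z), Z)))
  step 6: S(S(add(add(add(SSZ, S^4(Z)), mul(Z, Z)), mul(add(Z, Z), Z))))
  step 7: S(S(add(add(S(add(SZ, S^4(Z))), mul(Z, Z)), mul(add(Z, Z), Z))))
  step 8: S(S(add(S(add(add(SZ, S^4(Z)), mul(Z, Z))), mul(add(Z, Z), Z))))
  step 9: S(S(S(add(add(add(SZ, S^4(Z)), mul(Z, Z)), mul(add(Z, Z), Z)))))
  step 10: S(S(S(add(add(S(add(Z, S^4(Z))), mul(Z, Z)), mul(add(Z, Z), Z)))))
  step 11: S(S(S(add(S(add(add(Z, S^4(Z)), mul(Z, Z))), mul(add(Z, Z), Z)))))
  step 12: S(S(S(S(add(add(add(Z, S^4(Z)), mul(Z, Z)), mul(add(Z, Z), Z))))))
  step 13: S(S(S(S(add(add(S^4(Z), mul(Z, Z)), mul(add(Z, Z), Z))))))
  step 14: S(S(S(S(add(S(add(SSSZ, mul(Z, Z))), mul(add(Z, Z), Z))))))
  step 15: S(S(S(S(S(add(add(SSSZ, mul(Z, Z)), mul(add(Z, Z), Z)))))))
  step 16: S(S(S(S(S(add(S(add(SSZ, mul(Z, Z))), mul(add(Z, Z), Z)))))))
  step 17: S(S(S(S(S(S(add(add(SSZ, mul(Z, Z)), mul(add(Z, Z), Z))))))))
  step 18: S(S(S(S(S(S(add(S(add(SZ, mul(Z, Z))), mul(add(Z, Z), Z))))))))
  step 19: S(S(S(S(S(S(S(add(add(SZ, mul(Z, Z)), mul(add(Z, Z), Z)))))))))
  step 20: S(S(S(S(S(S(S(add(S(add(Z, mul(Z, Z))), mul(add(Z, Z), Z)))))))))
  step 21: S(S(S(S(S(S(S(S(add(add(Z, mul(Z, Z)), mul(add(Z, Z), Z))))))))))
  step 22: S(S(S(S(S(S(S(S(add(mul(Z, Z), mul(add(Z, Z), Z))))))))))
  step 23: S(S(S(S(S(S(S(S(add(Z, mul(add(Z, Z), Z))))))))))
  step 24: S(S(S(S(S(S(S(S(mul(add(Z, Z), Z)))))))))
  step 25: S(S(S(S(S(S(S(S(mul(Z, Z)))))))))
  step 26: S^8(Z)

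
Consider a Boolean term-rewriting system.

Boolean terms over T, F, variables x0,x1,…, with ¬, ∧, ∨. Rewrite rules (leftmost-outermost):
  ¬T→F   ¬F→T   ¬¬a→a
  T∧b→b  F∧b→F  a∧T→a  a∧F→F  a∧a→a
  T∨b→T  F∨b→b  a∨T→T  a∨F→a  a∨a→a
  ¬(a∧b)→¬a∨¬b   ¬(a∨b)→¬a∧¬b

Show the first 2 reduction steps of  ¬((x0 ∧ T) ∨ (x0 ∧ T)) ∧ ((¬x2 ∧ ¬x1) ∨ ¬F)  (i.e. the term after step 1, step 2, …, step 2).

  start: ¬((x0 ∧ T) ∨ (x0 ∧ T)) ∧ ((¬x2 ∧ ¬x1) ∨ ¬F)
  →1  (¬(x0 ∧ T) ∧ ¬(x0 ∧ T)) ∧ ((¬x2 ∧ ¬x1) ∨ ¬F)
  →2  ¬(x0 ∧ T) ∧ ((¬x2 ∧ ¬x1) ∨ ¬F)

Answer: after 2 steps: ¬(x0 ∧ T) ∧ ((¬x2 ∧ ¬x1) ∨ ¬F)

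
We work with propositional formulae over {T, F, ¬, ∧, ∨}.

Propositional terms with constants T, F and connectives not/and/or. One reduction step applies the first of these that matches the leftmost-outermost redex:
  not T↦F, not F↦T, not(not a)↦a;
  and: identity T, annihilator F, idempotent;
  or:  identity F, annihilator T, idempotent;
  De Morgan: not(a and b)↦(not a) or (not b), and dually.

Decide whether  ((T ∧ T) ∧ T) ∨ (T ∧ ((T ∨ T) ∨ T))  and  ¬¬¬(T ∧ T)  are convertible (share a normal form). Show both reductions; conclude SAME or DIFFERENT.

Answer: DIFFERENT — A ⇓ T, B ⇓ F

Working:
Term A:
  start: ((T ∧ T) ∧ T) ∨ (T ∧ ((T ∨ T) ∨ T))
  →1  (T ∧ T) ∨ (T ∧ ((T ∨ T) ∨ T))
  →2  T ∨ (T ∧ ((T ∨ T) ∨ T))
  →3  T

Term B:
  start: ¬¬¬(T ∧ T)
  →1  ¬(T ∧ T)
  →2  ¬T ∨ ¬T
  →3  ¬T
  →4  F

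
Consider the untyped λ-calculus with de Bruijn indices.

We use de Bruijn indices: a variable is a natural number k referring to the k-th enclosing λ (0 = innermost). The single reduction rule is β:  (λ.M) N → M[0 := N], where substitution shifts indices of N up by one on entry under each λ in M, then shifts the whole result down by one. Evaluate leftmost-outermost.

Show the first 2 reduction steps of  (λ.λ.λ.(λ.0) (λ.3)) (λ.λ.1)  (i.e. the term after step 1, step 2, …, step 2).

  start: (λ.λ.λ.(λ.0) (λ.3)) (λ.λ.1)
  →1  λ.λ.(λ.0) (λ.λ.λ.1)
  →2  λ.λ.λ.λ.λ.1

Answer: after 2 steps: λ.λ.λ.λ.λ.1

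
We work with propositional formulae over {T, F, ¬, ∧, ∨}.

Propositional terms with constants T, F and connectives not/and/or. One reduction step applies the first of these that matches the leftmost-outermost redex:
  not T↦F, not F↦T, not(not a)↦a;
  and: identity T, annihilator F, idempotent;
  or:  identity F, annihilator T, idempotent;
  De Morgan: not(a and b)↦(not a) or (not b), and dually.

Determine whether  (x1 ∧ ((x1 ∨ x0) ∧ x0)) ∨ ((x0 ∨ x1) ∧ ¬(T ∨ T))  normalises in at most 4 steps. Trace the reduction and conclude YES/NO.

  start: (x1 ∧ ((x1 ∨ x0) ∧ x0)) ∨ ((x0 ∨ x1) ∧ ¬(T ∨ T))
  →1  (x1 ∧ ((x1 ∨ x0) ∧ x0)) ∨ ((x0 ∨ x1) ∧ (¬T ∧ ¬T))
  →2  (x1 ∧ ((x1 ∨ x0) ∧ x0)) ∨ ((x0 ∨ x1) ∧ ¬T)
  →3  (x1 ∧ ((x1 ∨ x0) ∧ x0)) ∨ ((x0 ∨ x1) ∧ F)
  →4  (x1 ∧ ((x1 ∨ x0) ∧ x0)) ∨ F

Answer: NO — after 4 steps the term is (x1 ∧ ((x1 ∨ x0) ∧ x0)) ∨ F, not yet normal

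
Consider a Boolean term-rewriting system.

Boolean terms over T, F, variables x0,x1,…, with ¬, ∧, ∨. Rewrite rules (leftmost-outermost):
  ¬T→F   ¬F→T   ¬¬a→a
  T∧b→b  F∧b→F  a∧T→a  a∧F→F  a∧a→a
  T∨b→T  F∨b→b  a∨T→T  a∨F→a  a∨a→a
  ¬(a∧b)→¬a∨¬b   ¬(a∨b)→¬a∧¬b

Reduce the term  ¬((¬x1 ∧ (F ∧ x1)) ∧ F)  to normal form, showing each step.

  start: ¬((¬x1 ∧ (F ∧ x1)) ∧ F)
  step 1: ¬(¬x1 ∧ (F ∧ x1)) ∨ ¬F
  step 2: (¬¬x1 ∨ ¬(F ∧ x1)) ∨ ¬F
  step 3: (x1 ∨ ¬(F ∧ x1)) ∨ ¬F
  step 4: (x1 ∨ (¬F ∨ ¬x1)) ∨ ¬F
  step 5: (x1 ∨ (T ∨ ¬x1)) ∨ ¬F
  step 6: (x1 ∨ T) ∨ ¬F
  step 7: T ∨ ¬F
  step 8: T

Answer: normal form = T  (in 8 steps)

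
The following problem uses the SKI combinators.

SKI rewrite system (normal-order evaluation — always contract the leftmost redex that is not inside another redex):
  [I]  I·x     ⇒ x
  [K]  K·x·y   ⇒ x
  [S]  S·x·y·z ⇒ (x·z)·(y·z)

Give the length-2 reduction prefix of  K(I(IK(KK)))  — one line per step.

Answer: after 2 steps: K(K(KK))

Working:
  start: K(I(IK(KK)))
  step 1: K(IK(KK))
  step 2: K(K(KK))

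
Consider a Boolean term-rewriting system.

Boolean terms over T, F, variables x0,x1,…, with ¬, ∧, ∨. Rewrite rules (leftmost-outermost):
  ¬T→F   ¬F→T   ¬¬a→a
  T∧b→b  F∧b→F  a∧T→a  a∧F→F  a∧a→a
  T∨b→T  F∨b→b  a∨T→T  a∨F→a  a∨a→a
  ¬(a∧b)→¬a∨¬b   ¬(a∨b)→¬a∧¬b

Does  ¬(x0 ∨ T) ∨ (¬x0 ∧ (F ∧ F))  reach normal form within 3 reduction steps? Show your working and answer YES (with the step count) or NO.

  start: ¬(x0 ∨ T) ∨ (¬x0 ∧ (F ∧ F))
  step 1: (¬x0 ∧ ¬T) ∨ (¬x0 ∧ (F ∧ F))
  step 2: (¬x0 ∧ F) ∨ (¬x0 ∧ (F ∧ F))
  step 3: F ∨ (¬x0 ∧ (F ∧ F))

Answer: NO — after 3 steps the term is F ∨ (¬x0 ∧ (F ∧ F)), not yet normal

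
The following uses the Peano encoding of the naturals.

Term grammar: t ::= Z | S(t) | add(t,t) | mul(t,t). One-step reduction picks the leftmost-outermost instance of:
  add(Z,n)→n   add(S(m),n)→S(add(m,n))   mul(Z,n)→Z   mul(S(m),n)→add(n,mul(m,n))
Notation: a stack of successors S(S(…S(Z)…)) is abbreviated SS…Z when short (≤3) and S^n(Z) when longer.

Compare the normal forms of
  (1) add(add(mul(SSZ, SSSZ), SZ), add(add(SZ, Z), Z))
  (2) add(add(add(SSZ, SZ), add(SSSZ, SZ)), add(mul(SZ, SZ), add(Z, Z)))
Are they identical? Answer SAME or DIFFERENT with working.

Term A:
  start: add(add(mul(SSZ, SSSZ), SZ), add(add(SZ, Z), Z))
  step 1: add(add(add(SSSZ, mul(SZ, SSSZ)), SZ), add(add(SZ, Z), Z))
  step 2: add(add(S(add(SSZ, mul(SZ, SSSZ))), SZ), add(add(SZ, Z), Z))
  step 3: add(S(add(add(SSZ, mul(SZ, SSSZ)), SZ)), add(add(SZ, Z), Z))
  step 4: S(add(add(add(SSZ, mul(SZ, SSSZ)), SZ), add(add(SZ, Z), Z)))
  step 5: S(add(add(S(add(SZ, mul(SZ, SSSZ))), SZ), add(add(SZ, Z), Z)))
  step 6: S(add(S(add(add(SZ, mul(SZ, SSSZ)), SZ)), add(add(SZ, Z), Z)))
  step 7: S(S(add(add(add(SZ, mul(SZ, SSSZ)), SZ), add(add(SZ, Z), Z))))
  step 8: S(S(add(add(S(add(Z, mul(SZ, SSSZ))), SZ), add(add(SZ, Z), Z))))
  step 9: S(S(add(S(add(add(Z, mul(SZ, SSSZ)), SZ)), add(add(SZ, Z), Z))))
  step 10: S(S(S(add(add(add(Z, mul(SZ, SSSZ)), SZ), add(add(SZ, Z), Z)))))
  step 11: S(S(S(add(add(mul(SZ, SSSZ), SZ), add(add(SZ, Z), Z)))))
  step 12: S(S(S(add(add(add(SSSZ, mul(Z, SSSZ)), SZ), add(add(SZ, Z), Z)))))
  step 13: S(S(S(add(add(S(add(SSZ, mul(Z, SSSZ))), SZ), add(add(SZ, Z), Z)))))
  step 14: S(S(S(add(S(add(add(SSZ, mul(Z, SSSZ)), SZ)), add(add(SZ, Z), Z)))))
  step 15: S(S(S(S(add(add(add(SSZ, mul(Z, SSSZ)), SZ), add(add(SZ, Z), Z))))))
  step 16: S(S(S(S(add(add(S(add(SZ, mul(Z, SSSZ))), SZ), add(add(SZ, Z), Z))))))
  step 17: S(S(S(S(add(S(add(add(SZ, mul(Z, SSSZ)), SZ)), add(add(SZ, Z), Z))))))
  step 18: S(S(S(S(S(add(add(add(SZ, mul(Z, SSSZ)), SZ), add(add(SZ, Z), Z)))))))
  step 19: S(S(S(S(S(add(add(S(add(Z, mul(Z, SSSZ))), SZ), add(add(SZ, Z), Z)))))))
  step 20: S(S(S(S(S(add(S(add(add(Z, mul(Z, SSSZ)), SZ)), add(add(SZ, Z), Z)))))))
  step 21: S(S(S(S(S(S(add(add(add(Z, mul(Z, SSSZ)), SZ), add(add(SZ, Z), Z))))))))
  step 22: S(S(S(S(S(S(add(add(mul(Z, SSSZ), SZ), add(add(SZ, Z), Z))))))))
  step 23: S(S(S(S(S(S(add(add(Z, SZ), add(add(SZ, Z), Z))))))))
  step 24: S(S(S(S(S(S(add(SZ, add(add(SZ, Z), Z))))))))
  step 25: S(S(S(S(S(S(S(add(Z, add(add(SZ, Z), Z)))))))))
  step 26: S(S(S(S(S(S(S(add(add(SZ, Z), Z))))))))
  step 27: S(S(S(S(S(S(S(add(S(add(Z, Z)), Z))))))))
  step 28: S(S(S(S(S(S(S(S(add(add(Z, Z), Z)))))))))
  step 29: S(S(S(S(S(S(S(S(add(Z, Z)))))))))
  step 30: S^8(Z)

Term B:
  start: add(add(add(SSZ, SZ), add(SSSZ, SZ)), add(mul(SZ, SZ), add(Z, Z)))
  step 1: add(add(S(add(SZ, SZ)), add(SSSZ, SZ)), add(mul(SZ, SZ), add(Z, Z)))
  step 2: add(S(add(add(SZ, SZ), add(SSSZ, SZ))), add(mul(SZ, SZ), add(Z, Z)))
  step 3: S(add(add(add(SZ, SZ), add(SSSZ, SZ)), add(mul(SZ, SZ), add(Z, Z))))
  step 4: S(add(add(S(add(Z, SZ)), add(SSSZ, SZ)), add(mul(SZ, SZ), add(Z, Z))))
  step 5: S(add(S(add(add(Z, SZ), add(SSSZ, SZ))), add(mul(SZ, SZ), add(Z, Z))))
  step 6: S(S(add(add(add(Z, SZ), add(SSSZ, SZ)), add(mul(SZ, SZ), add(Z, Z)))))
  step 7: S(S(add(add(SZ, add(SSSZ, SZ)), add(mul(SZ, SZ), add(Z, Z)))))
  step 8: S(S(add(S(add(Z, add(SSSZ, SZ))), add(mul(SZ, SZ), add(Z, Z)))))
  step 9: S(S(S(add(add(Z, add(SSSZ, SZ)), add(mul(SZ, SZ), add(Z, Z))))))
  step 10: S(S(S(add(add(SSSZ, SZ), add(mul(SZ, SZ), add(Z, Z))))))
  step 11: S(S(S(add(S(add(SSZ, SZ)), add(mul(SZ, SZ), add(Z, Z))))))
  step 12: S(S(S(S(add(add(SSZ, SZ), add(mul(SZ, SZ), add(Z, Z)))))))
  step 13: S(S(S(S(add(S(add(SZ, SZ)), add(mul(SZ, SZ), add(Z, Z)))))))
  step 14: S(S(S(S(S(add(add(SZ, SZ), add(mul(SZ, SZ), add(Z, Z))))))))
  step 15: S(S(S(S(S(add(S(add(Z, SZ)), add(mul(SZ, SZ), add(Z, Z))))))))
  step 16: S(S(S(S(S(S(add(add(Z, SZ), add(mul(SZ, SZ), add(Z, Z)))))))))
  step 17: S(S(S(S(S(S(add(SZ, add(mul(SZ, SZ), add(Z, Z)))))))))
  step 18: S(S(S(S(S(S(S(add(Z, add(mul(SZ, SZ), add(Z, Z))))))))))
  step 19: S(S(S(S(S(S(S(add(mul(SZ, SZ), add(Z, Z)))))))))
  step 20: S(S(S(S(S(S(S(add(add(SZ, mul(Z, SZ)), add(Z, Z)))))))))
  step 21: S(S(S(S(S(S(S(add(S(add(Z, mul(Z, SZ))), add(Z, Z)))))))))
  step 22: S(S(S(S(S(S(S(S(add(add(Z, mul(Z, SZ)), add(Z, Z))))))))))
  step 23: S(S(S(S(S(S(S(S(add(mul(Z, SZ), add(Z, Z))))))))))
  step 24: S(S(S(S(S(S(S(S(add(Z, add(Z, Z))))))))))
  step 25: S(S(S(S(S(S(S(S(add(Z, Z)))))))))
  step 26: S^8(Z)

Answer: SAME — A ⇓ S^8(Z), B ⇓ S^8(Z)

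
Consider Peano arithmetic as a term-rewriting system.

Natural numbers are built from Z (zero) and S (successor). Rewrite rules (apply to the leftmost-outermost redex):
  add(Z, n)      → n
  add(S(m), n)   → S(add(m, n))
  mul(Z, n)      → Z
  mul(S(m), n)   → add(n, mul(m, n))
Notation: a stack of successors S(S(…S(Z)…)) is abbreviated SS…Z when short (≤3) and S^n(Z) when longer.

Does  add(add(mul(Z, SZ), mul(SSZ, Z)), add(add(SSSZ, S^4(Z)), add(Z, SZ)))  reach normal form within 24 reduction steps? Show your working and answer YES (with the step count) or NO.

Answer: YES — reaches normal form S^8(Z) in 21 ≤ 24 steps

Working:
  start: add(add(mul(Z, SZ), mul(SSZ, Z)), add(add(SSSZ, S^4(Z)), add(Z, SZ)))
  →1  add(add(Z, mul(SSZ, Z)), add(add(SSSZ, S^4(Z)), add(Z, SZ)))
  →2  add(mul(SSZ, Z), add(add(SSSZ, S^4(Z)), add(Z, SZ)))
  →3  add(add(Z, mul(SZ, Z)), add(add(SSSZ, S^4(Z)), add(Z, SZ)))
  →4  add(mul(SZ, Z), add(add(SSSZ, S^4(Z)), add(Z, SZ)))
  →5  add(add(Z, mul(Z, Z)), add(add(SSSZ, S^4(Z)), add(Z, SZ)))
  →6  add(mul(Z, Z), add(add(SSSZ, S^4(Z)), add(Z, SZ)))
  →7  add(Z, add(add(SSSZ, S^4(Z)), add(Z, SZ)))
  →8  add(add(SSSZ, S^4(Z)), add(Z, SZ))
  →9  add(S(add(SSZ, S^4(Z))), add(Z, SZ))
  →10  S(add(add(SSZ, S^4(Z)), add(Z, SZ)))
  →11  S(add(S(add(SZ, S^4(Z))), add(Z, SZ)))
  →12  S(S(add(add(SZ, S^4(Z)), add(Z, SZ))))
  →13  S(S(add(S(add(Z, S^4(Z))), add(Z, SZ))))
  →14  S(S(S(add(add(Z, S^4(Z)), add(Z, SZ)))))
  →15  S(S(S(add(S^4(Z), add(Z, SZ)))))
  →16  S(S(S(S(add(SSSZ, add(Z, SZ))))))
  →17  S(S(S(S(S(add(SSZ, add(Z, SZ)))))))
  →18  S(S(S(S(S(S(add(SZ, add(Z, SZ))))))))
  →19  S(S(S(S(S(S(S(add(Z, add(Z, SZ)))))))))
  →20  S(S(S(S(S(S(S(add(Z, SZ))))))))
  →21  S^8(Z)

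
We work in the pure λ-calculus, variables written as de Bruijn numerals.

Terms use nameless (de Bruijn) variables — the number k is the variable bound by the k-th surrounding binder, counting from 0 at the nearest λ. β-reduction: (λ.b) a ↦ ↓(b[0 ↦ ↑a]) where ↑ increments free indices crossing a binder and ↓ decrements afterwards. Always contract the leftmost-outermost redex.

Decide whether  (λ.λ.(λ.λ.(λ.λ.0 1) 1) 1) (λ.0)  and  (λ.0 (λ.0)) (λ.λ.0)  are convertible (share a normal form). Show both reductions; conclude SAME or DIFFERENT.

Answer: DIFFERENT — A ⇓ λ.λ.λ.0 (λ.0), B ⇓ λ.0

Working:
Term A:
  start: (λ.λ.(λ.λ.(λ.λ.0 1) 1) 1) (λ.0)
  [1] λ.(λ.λ.(λ.λ.0 1) 1) (λ.0)
  [2] λ.λ.(λ.λ.0 1) (λ.0)
  [3] λ.λ.λ.0 (λ.0)

Term B:
  start: (λ.0 (λ.0)) (λ.λ.0)
  [1] (λ.λ.0) (λ.0)
  [2] λ.0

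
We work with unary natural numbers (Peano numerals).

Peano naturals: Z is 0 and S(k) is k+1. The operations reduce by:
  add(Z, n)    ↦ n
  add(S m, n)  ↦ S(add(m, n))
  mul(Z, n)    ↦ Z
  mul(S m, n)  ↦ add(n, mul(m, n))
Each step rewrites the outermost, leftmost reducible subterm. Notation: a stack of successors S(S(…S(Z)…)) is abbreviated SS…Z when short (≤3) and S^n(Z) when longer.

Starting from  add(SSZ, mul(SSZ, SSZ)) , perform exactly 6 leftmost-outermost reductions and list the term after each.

  start: add(SSZ, mul(SSZ, SSZ))
  [1] S(add(SZ, mul(SSZ, SSZ)))
  [2] S(S(add(Z, mul(SSZ, SSZ))))
  [3] S(S(mul(SSZ, SSZ)))
  [4] S(S(add(SSZ, mul(SZ, SSZ))))
  [5] S(S(S(add(SZ, mul(SZ, SSZ)))))
  [6] S(S(S(S(add(Z, mul(SZ, SSZ))))))

Answer: after 6 steps: S(S(S(S(add(Z, mul(SZ, SSZ))))))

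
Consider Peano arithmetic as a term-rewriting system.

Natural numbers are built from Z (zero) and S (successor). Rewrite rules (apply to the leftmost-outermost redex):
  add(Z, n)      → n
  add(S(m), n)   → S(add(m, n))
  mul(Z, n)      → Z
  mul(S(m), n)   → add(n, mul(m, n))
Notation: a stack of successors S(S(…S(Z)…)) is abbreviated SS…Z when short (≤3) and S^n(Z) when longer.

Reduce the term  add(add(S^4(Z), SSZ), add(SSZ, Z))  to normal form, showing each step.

  start: add(add(S^4(Z), SSZ), add(SSZ, Z))
  step 1: add(S(add(SSSZ, SSZ)), add(SSZ, Z))
  step 2: S(add(add(SSSZ, SSZ), add(SSZ, Z)))
  step 3: S(add(S(add(SSZ, SSZ)), add(SSZ, Z)))
  step 4: S(S(add(add(SSZ, SSZ), add(SSZ, Z))))
  step 5: S(S(add(S(add(SZ, SSZ)), add(SSZ, Z))))
  step 6: S(S(S(add(add(SZ, SSZ), add(SSZ, Z)))))
  step 7: S(S(S(add(S(add(Z, SSZ)), add(SSZ, Z)))))
  step 8: S(S(S(S(add(add(Z, SSZ), add(SSZ, Z))))))
  step 9: S(S(S(S(add(SSZ, add(SSZ, Z))))))
  step 10: S(S(S(S(S(add(SZ, add(SSZ, Z)))))))
  step 11: S(S(S(S(S(S(add(Z, add(SSZ, Z))))))))
  step 12: S(S(S(S(S(S(add(SSZ, Z)))))))
  step 13: S(S(S(S(S(S(S(add(SZ, Z))))))))
  step 14: S(S(S(S(S(S(S(S(add(Z, Z)))))))))
  step 15: S^8(Z)

Answer: normal form = S^8(Z)  (in 15 steps)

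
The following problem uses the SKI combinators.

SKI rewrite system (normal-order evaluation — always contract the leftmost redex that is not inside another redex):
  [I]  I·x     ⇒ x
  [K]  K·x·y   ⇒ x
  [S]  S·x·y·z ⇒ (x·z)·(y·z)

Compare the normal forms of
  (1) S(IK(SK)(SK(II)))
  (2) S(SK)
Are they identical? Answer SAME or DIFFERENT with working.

Term A:
  start: S(IK(SK)(SK(II)))
  step 1: S(K(SK)(SK(II)))
  step 2: S(SK)

Term B:
  start: S(SK)

Answer: SAME — A ⇓ S(SK), B ⇓ S(SK)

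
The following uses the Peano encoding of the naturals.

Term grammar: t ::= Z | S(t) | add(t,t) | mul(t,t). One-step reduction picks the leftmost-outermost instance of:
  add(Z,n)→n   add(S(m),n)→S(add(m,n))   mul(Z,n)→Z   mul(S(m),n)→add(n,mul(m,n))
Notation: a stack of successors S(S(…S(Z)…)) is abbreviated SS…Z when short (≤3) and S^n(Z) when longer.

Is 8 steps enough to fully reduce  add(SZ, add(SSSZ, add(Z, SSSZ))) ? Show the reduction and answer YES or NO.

  start: add(SZ, add(SSSZ, add(Z, SSSZ)))
  [1] S(add(Z, add(SSSZ, add(Z, SSSZ))))
  [2] S(add(SSSZ, add(Z, SSSZ)))
  [3] S(S(add(SSZ, add(Z, SSSZ))))
  [4] S(S(S(add(SZ, add(Z, SSSZ)))))
  [5] S(S(S(S(add(Z, add(Z, SSSZ))))))
  [6] S(S(S(S(add(Z, SSSZ)))))
  [7] S^7(Z)

Answer: YES — reaches normal form S^7(Z) in 7 ≤ 8 steps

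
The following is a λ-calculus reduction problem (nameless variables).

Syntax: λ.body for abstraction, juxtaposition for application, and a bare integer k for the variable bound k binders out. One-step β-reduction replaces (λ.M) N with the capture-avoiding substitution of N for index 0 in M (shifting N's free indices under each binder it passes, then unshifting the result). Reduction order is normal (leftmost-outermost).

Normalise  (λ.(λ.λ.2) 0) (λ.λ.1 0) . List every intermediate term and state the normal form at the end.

  start: (λ.(λ.λ.2) 0) (λ.λ.1 0)
  →1  (λ.λ.λ.λ.1 0) (λ.λ.1 0)
  →2  λ.λ.λ.1 0

Answer: normal form = λ.λ.λ.1 0  (in 2 steps)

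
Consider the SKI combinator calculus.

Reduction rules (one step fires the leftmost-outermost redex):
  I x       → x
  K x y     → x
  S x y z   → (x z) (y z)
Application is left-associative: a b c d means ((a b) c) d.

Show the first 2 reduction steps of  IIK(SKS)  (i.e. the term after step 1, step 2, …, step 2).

Answer: after 2 steps: K(SKS)

Derivation:
  start: IIK(SKS)
  step 1: IK(SKS)
  step 2: K(SKS)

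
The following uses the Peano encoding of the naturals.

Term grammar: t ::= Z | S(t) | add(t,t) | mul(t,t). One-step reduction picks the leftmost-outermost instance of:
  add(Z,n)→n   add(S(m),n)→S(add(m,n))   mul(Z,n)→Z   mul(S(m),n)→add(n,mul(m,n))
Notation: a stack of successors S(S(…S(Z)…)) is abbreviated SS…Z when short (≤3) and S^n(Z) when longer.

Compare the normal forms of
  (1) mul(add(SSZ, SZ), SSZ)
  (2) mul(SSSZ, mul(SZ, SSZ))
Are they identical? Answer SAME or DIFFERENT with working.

Term A:
  start: mul(add(SSZ, SZ), SSZ)
  →1  mul(S(add(SZ, SZ)), SSZ)
  →2  add(SSZ, mul(add(SZ, SZ), SSZ))
  →3  S(add(SZ, mul(add(SZ, SZ), SSZ)))
  →4  S(S(add(Z, mul(add(SZ, SZ), SSZ))))
  →5  S(S(mul(add(SZ, SZ), SSZ)))
  →6  S(S(mul(S(add(Z, SZ)), SSZ)))
  →7  S(S(add(SSZ, mul(add(Z, SZ), SSZ))))
  →8  S(S(S(add(SZ, mul(add(Z, SZ), SSZ)))))
  →9  S(S(S(S(add(Z, mul(add(Z, SZ), SSZ))))))
  →10  S(S(S(S(mul(add(Z, SZ), SSZ)))))
  →11  S(S(S(S(mul(SZ, SSZ)))))
  →12  S(S(S(S(add(SSZ, mul(Z, SSZ))))))
  →13  S(S(S(S(S(add(SZ, mul(Z, SSZ)))))))
  →14  S(S(S(S(S(S(add(Z, mul(Z, SSZ))))))))
  →15  S(S(S(S(S(S(mul(Z, SSZ)))))))
  →16  S^6(Z)

Term B:
  start: mul(SSSZ, mul(SZ, SSZ))
  →1  add(mul(SZ, SSZ), mul(SSZ, mul(SZ, SSZ)))
  →2  add(add(SSZ, mul(Z, SSZ)), mul(SSZ, mul(SZ, SSZ)))
  →3  add(S(add(SZ, mul(Z, SSZ))), mul(SSZ, mul(SZ, SSZ)))
  →4  S(add(add(SZ, mul(Z, SSZ)), mul(SSZ, mul(SZ, SSZ))))
  →5  S(add(S(add(Z, mul(Z, SSZ))), mul(SSZ, mul(SZ, SSZ))))
  →6  S(S(add(add(Z, mul(Z, SSZ)), mul(SSZ, mul(SZ, SSZ)))))
  →7  S(S(add(mul(Z, SSZ), mul(SSZ, mul(SZ, SSZ)))))
  →8  S(S(add(Z, mul(SSZ, mul(SZ, SSZ)))))
  →9  S(S(mul(SSZ, mul(SZ, SSZ))))
  →10  S(S(add(mul(SZ, SSZ), mul(SZ, mul(SZ, SSZ)))))
  →11  S(S(add(add(SSZ, mul(Z, SSZ)), mul(SZ, mul(SZ, SSZ)))))
  →12  S(S(add(S(add(SZ, mul(Z, SSZ))), mul(SZ, mul(SZ, SSZ)))))
  →13  S(S(S(add(add(SZ, mul(Z, SSZ)), mul(SZ, mul(SZ, SSZ))))))
  →14  S(S(S(add(S(add(Z, mul(Z, SSZ))), mul(SZ, mul(SZ, SSZ))))))
  →15  S(S(S(S(add(add(Z, mul(Z, SSZ)), mul(SZ, mul(SZ, SSZ)))))))
  →16  S(S(S(S(add(mul(Z, SSZ), mul(SZ, mul(SZ, SSZ)))))))
  →17  S(S(S(S(add(Z, mul(SZ, mul(SZ, SSZ)))))))
  →18  S(S(S(S(mul(SZ, mul(SZ, SSZ))))))
  →19  S(S(S(S(add(mul(SZ, SSZ), mul(Z, mul(SZ, SSZ)))))))
  →20  S(S(S(S(add(add(SSZ, mul(Z, SSZ)), mul(Z, mul(SZ, SSZ)))))))
  →21  S(S(S(S(add(S(add(SZ, mul(Z, SSZ))), mul(Z, mul(SZ, SSZ)))))))
  →22  S(S(S(S(S(add(add(SZ, mul(Z, SSZ)), mul(Z, mul(SZ, SSZ))))))))
  →23  S(S(S(S(S(add(S(add(Z, mul(Z, SSZ))), mul(Z, mul(SZ, SSZ))))))))
  →24  S(S(S(S(S(S(add(add(Z, mul(Z, SSZ)), mul(Z, mul(SZ, SSZ)))))))))
  →25  S(S(S(S(S(S(add(mul(Z, SSZ), mul(Z, mul(SZ, SSZ)))))))))
  →26  S(S(S(S(S(S(add(Z, mul(Z, mul(SZ, SSZ)))))))))
  →27  S(S(S(S(S(S(mul(Z, mul(SZ, SSZ))))))))
  →28  S^6(Z)

Answer: SAME — A ⇓ S^6(Z), B ⇓ S^6(Z)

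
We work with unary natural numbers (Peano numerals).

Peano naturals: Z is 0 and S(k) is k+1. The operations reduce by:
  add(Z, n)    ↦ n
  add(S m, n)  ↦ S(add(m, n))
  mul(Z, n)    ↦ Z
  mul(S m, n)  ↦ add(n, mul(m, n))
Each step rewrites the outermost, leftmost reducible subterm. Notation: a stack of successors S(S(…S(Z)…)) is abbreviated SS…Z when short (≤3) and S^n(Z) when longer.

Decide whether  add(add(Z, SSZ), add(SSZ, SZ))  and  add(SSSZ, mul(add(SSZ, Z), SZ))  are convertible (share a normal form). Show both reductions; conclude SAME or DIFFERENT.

Term A:
  start: add(add(Z, SSZ), add(SSZ, SZ))
  step 1: add(SSZ, add(SSZ, SZ))
  step 2: S(add(SZ, add(SSZ, SZ)))
  step 3: S(S(add(Z, add(SSZ, SZ))))
  step 4: S(S(add(SSZ, SZ)))
  step 5: S(S(S(add(SZ, SZ))))
  step 6: S(S(S(S(add(Z, SZ)))))
  step 7: S^5(Z)

Term B:
  start: add(SSSZ, mul(add(SSZ, Z), SZ))
  step 1: S(add(SSZ, mul(add(SSZ, Z), SZ)))
  step 2: S(S(add(SZ, mul(add(SSZ, Z), SZ))))
  step 3: S(S(S(add(Z, mul(add(SSZ, Z), SZ)))))
  step 4: S(S(S(mul(add(SSZ, Z), SZ))))
  step 5: S(S(S(mul(S(add(SZ, Z)), SZ))))
  step 6: S(S(S(add(SZ, mul(add(SZ, Z), SZ)))))
  step 7: S(S(S(S(add(Z, mul(add(SZ, Z), SZ))))))
  step 8: S(S(S(S(mul(add(SZ, Z), SZ)))))
  step 9: S(S(S(S(mul(S(add(Z, Z)), SZ)))))
  step 10: S(S(S(S(add(SZ, mul(add(Z, Z), SZ))))))
  step 11: S(S(S(S(S(add(Z, mul(add(Z, Z), SZ)))))))
  step 12: S(S(S(S(S(mul(add(Z, Z), SZ))))))
  step 13: S(S(S(S(S(mul(Z, SZ))))))
  step 14: S^5(Z)

Answer: SAME — A ⇓ S^5(Z), B ⇓ S^5(Z)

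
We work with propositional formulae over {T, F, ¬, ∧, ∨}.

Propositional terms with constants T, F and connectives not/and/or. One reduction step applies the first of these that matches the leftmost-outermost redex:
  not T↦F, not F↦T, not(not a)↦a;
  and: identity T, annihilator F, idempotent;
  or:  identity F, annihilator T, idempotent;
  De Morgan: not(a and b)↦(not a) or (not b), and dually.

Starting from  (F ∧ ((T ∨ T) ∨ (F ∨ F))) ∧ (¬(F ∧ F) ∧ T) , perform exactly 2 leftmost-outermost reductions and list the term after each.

Answer: after 2 steps: F

Derivation:
  start: (F ∧ ((T ∨ T) ∨ (F ∨ F))) ∧ (¬(F ∧ F) ∧ T)
  →1  F ∧ (¬(F ∧ F) ∧ T)
  →2  F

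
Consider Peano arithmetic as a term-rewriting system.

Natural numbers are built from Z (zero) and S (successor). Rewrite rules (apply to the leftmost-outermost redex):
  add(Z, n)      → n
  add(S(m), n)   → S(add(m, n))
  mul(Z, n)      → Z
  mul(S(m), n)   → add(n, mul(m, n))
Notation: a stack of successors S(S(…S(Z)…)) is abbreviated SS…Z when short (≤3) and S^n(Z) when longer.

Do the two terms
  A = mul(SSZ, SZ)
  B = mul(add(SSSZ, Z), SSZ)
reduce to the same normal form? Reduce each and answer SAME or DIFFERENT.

Term A:
  start: mul(SSZ, SZ)
  step 1: add(SZ, mul(SZ, SZ))
  step 2: S(add(Z, mul(SZ, SZ)))
  step 3: S(mul(SZ, SZ))
  step 4: S(add(SZ, mul(Z, SZ)))
  step 5: S(S(add(Z, mul(Z, SZ))))
  step 6: S(S(mul(Z, SZ)))
  step 7: SSZ

Term B:
  start: mul(add(SSSZ, Z), SSZ)
  step 1: mul(S(add(SSZ, Z)), SSZ)
  step 2: add(SSZ, mul(add(SSZ, Z), SSZ))
  step 3: S(add(SZ, mul(add(SSZ, Z), SSZ)))
  step 4: S(S(add(Z, mul(add(SSZ, Z), SSZ))))
  step 5: S(S(mul(add(SSZ, Z), SSZ)))
  step 6: S(S(mul(S(add(SZ, Z)), SSZ)))
  step 7: S(S(add(SSZ, mul(add(SZ, Z), SSZ))))
  step 8: S(S(S(add(SZ, mul(add(SZ, Z), SSZ)))))
  step 9: S(S(S(S(add(Z, mul(add(SZ, Z), SSZ))))))
  step 10: S(S(S(S(mul(add(SZ, Z), SSZ)))))
  step 11: S(S(S(S(mul(S(add(Z, Z)), SSZ)))))
  step 12: S(S(S(S(add(SSZ, mul(add(Z, Z), SSZ))))))
  step 13: S(S(S(S(S(add(SZ, mul(add(Z, Z), SSZ)))))))
  step 14: S(S(S(S(S(S(add(Z, mul(add(Z, Z), SSZ))))))))
  step 15: S(S(S(S(S(S(mul(add(Z, Z), SSZ)))))))
  step 16: S(S(S(S(S(S(mul(Z, SSZ)))))))
  step 17: S^6(Z)

Answer: DIFFERENT — A ⇓ SSZ, B ⇓ S^6(Z)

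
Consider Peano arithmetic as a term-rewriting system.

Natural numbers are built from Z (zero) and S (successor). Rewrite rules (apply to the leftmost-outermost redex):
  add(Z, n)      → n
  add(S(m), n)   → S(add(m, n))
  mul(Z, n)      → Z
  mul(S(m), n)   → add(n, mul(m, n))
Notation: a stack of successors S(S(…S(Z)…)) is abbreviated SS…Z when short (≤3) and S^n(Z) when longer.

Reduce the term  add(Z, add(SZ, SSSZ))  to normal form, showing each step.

Answer: normal form = S^4(Z)  (in 3 steps)

Derivation:
  start: add(Z, add(SZ, SSSZ))
  step 1: add(SZ, SSSZ)
  step 2: S(add(Z, SSSZ))
  step 3: S^4(Z)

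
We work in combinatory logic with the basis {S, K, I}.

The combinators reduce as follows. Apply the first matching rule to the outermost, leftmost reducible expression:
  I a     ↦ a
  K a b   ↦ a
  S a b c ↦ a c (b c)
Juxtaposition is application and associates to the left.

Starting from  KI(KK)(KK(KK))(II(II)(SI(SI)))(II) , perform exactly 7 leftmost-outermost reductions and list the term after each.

Answer: after 7 steps: I(SI(SI))

Reduction:
  start: KI(KK)(KK(KK))(II(II)(SI(SI)))(II)
  step 1: I(KK(KK))(II(II)(SI(SI)))(II)
  step 2: KK(KK)(II(II)(SI(SI)))(II)
  step 3: K(II(II)(SI(SI)))(II)
  step 4: II(II)(SI(SI))
  step 5: I(II)(SI(SI))
  step 6: II(SI(SI))
  step 7: I(SI(SI))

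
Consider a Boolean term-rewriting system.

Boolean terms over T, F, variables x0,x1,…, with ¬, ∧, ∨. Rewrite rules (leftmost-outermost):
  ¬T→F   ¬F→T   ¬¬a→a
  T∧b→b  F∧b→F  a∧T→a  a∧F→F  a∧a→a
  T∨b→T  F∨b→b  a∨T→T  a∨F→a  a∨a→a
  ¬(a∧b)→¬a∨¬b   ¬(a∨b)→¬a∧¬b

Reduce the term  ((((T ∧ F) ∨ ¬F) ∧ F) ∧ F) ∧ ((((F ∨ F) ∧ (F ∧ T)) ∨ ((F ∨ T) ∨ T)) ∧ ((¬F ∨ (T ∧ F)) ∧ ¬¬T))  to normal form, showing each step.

Answer: normal form = F  (in 2 steps)

Reduction:
  start: ((((T ∧ F) ∨ ¬F) ∧ F) ∧ F) ∧ ((((F ∨ F) ∧ (F ∧ T)) ∨ ((F ∨ T) ∨ T)) ∧ ((¬F ∨ (T ∧ F)) ∧ ¬¬T))
  step 1: F ∧ ((((F ∨ F) ∧ (F ∧ T)) ∨ ((F ∨ T) ∨ T)) ∧ ((¬F ∨ (T ∧ F)) ∧ ¬¬T))
  step 2: F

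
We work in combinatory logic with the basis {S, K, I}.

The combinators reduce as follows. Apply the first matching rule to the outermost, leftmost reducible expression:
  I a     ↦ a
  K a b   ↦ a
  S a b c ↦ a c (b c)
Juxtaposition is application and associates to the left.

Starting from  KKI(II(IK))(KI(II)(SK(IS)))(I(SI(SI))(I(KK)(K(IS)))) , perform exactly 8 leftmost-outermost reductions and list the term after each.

  start: KKI(II(IK))(KI(II)(SK(IS)))(I(SI(SI))(I(KK)(K(IS))))
  [1] K(II(IK))(KI(II)(SK(IS)))(I(SI(SI))(I(KK)(K(IS))))
  [2] II(IK)(I(SI(SI))(I(KK)(K(IS))))
  [3] I(IK)(I(SI(SI))(I(KK)(K(IS))))
  [4] IK(I(SI(SI))(I(KK)(K(IS))))
  [5] K(I(SI(SI))(I(KK)(K(IS))))
  [6] K(SI(SI)(I(KK)(K(IS))))
  [7] K(I(I(KK)(K(IS)))(SI(I(KK)(K(IS)))))
  [8] K(I(KK)(K(IS))(SI(I(KK)(K(IS)))))

Answer: after 8 steps: K(I(KK)(K(IS))(SI(I(KK)(K(IS)))))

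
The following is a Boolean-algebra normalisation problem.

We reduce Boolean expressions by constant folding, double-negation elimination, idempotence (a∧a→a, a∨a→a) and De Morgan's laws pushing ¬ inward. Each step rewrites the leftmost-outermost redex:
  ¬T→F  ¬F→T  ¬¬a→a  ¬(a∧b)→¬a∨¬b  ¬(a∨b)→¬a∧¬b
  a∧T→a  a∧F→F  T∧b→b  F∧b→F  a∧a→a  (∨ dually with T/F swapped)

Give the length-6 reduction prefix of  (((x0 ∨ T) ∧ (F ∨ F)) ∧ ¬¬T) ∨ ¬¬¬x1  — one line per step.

Answer: after 6 steps: ¬x1

Working:
  start: (((x0 ∨ T) ∧ (F ∨ F)) ∧ ¬¬T) ∨ ¬¬¬x1
  [1] ((T ∧ (F ∨ F)) ∧ ¬¬T) ∨ ¬¬¬x1
  [2] ((F ∨ F) ∧ ¬¬T) ∨ ¬¬¬x1
  [3] (F ∧ ¬¬T) ∨ ¬¬¬x1
  [4] F ∨ ¬¬¬x1
  [5] ¬¬¬x1
  [6] ¬x1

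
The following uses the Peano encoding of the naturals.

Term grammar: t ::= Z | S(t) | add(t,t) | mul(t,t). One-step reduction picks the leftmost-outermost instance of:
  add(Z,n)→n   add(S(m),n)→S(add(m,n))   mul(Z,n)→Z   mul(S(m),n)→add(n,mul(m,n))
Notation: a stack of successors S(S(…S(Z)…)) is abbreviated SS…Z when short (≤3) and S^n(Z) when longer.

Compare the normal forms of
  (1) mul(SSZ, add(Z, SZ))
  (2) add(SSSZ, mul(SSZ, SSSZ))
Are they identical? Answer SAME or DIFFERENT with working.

Term A:
  start: mul(SSZ, add(Z, SZ))
  [1] add(add(Z, SZ), mul(SZ, add(Z, SZ)))
  [2] add(SZ, mul(SZ, add(Z, SZ)))
  [3] S(add(Z, mul(SZ, add(Z, SZ))))
  [4] S(mul(SZ, add(Z, SZ)))
  [5] S(add(add(Z, SZ), mul(Z, add(Z, SZ))))
  [6] S(add(SZ, mul(Z, add(Z, SZ))))
  [7] S(S(add(Z, mul(Z, add(Z, SZ)))))
  [8] S(S(mul(Z, add(Z, SZ))))
  [9] SSZ

Term B:
  start: add(SSSZ, mul(SSZ, SSSZ))
  [1] S(add(SSZ, mul(SSZ, SSSZ)))
  [2] S(S(add(SZ, mul(SSZ, SSSZ))))
  [3] S(S(S(add(Z, mul(SSZ, SSSZ)))))
  [4] S(S(S(mul(SSZ, SSSZ))))
  [5] S(S(S(add(SSSZ, mul(SZ, SSSZ)))))
  [6] S(S(S(S(add(SSZ, mul(SZ, SSSZ))))))
  [7] S(S(S(S(S(add(SZ, mul(SZ, SSSZ)))))))
  [8] S(S(S(S(S(S(add(Z, mul(SZ, SSSZ))))))))
  [9] S(S(S(S(S(S(mul(SZ, SSSZ)))))))
  [10] S(S(S(S(S(S(add(SSSZ, mul(Z, SSSZ))))))))
  [11] S(S(S(S(S(S(S(add(SSZ, mul(Z, SSSZ)))))))))
  [12] S(S(S(S(S(S(S(S(add(SZ, mul(Z, SSSZ))))))))))
  [13] S(S(S(S(S(S(S(S(S(add(Z, mul(Z, SSSZ)))))))))))
  [14] S(S(S(S(S(S(S(S(S(mul(Z, SSSZ))))))))))
  [15] S^9(Z)

Answer: DIFFERENT — A ⇓ SSZ, B ⇓ S^9(Z)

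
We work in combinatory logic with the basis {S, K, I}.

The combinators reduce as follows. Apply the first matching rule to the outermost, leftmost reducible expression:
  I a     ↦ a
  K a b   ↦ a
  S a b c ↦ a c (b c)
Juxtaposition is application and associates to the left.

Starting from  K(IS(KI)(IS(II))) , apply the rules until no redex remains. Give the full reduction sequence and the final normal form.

Answer: normal form = K(S(KI)(SI))  (in 3 steps)

Derivation:
  start: K(IS(KI)(IS(II)))
  [1] K(S(KI)(IS(II)))
  [2] K(S(KI)(S(II)))
  [3] K(S(KI)(SI))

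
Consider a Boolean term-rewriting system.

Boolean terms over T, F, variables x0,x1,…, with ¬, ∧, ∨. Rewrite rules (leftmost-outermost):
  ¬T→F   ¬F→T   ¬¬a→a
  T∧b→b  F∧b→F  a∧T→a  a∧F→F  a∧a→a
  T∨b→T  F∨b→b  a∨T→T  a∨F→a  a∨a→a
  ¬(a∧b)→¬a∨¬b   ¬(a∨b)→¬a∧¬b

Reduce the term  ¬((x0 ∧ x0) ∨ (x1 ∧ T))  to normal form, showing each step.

Answer: normal form = ¬x0 ∧ ¬x1  (in 6 steps)

Reduction:
  start: ¬((x0 ∧ x0) ∨ (x1 ∧ T))
  →1  ¬(x0 ∧ x0) ∧ ¬(x1 ∧ T)
  →2  (¬x0 ∨ ¬x0) ∧ ¬(x1 ∧ T)
  →3  ¬x0 ∧ ¬(x1 ∧ T)
  →4  ¬x0 ∧ (¬x1 ∨ ¬T)
  →5  ¬x0 ∧ (¬x1 ∨ F)
  →6  ¬x0 ∧ ¬x1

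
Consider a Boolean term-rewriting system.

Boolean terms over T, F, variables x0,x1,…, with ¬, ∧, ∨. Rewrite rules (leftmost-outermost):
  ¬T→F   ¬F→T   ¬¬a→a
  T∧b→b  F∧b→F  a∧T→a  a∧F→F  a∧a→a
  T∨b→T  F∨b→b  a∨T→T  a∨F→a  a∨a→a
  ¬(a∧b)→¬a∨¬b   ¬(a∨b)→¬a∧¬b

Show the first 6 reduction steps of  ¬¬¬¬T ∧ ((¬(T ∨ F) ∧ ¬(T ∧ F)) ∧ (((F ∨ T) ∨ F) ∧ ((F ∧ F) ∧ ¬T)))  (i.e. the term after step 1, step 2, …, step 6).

  start: ¬¬¬¬T ∧ ((¬(T ∨ F) ∧ ¬(T ∧ F)) ∧ (((F ∨ T) ∨ F) ∧ ((F ∧ F) ∧ ¬T)))
  →1  ¬¬T ∧ ((¬(T ∨ F) ∧ ¬(T ∧ F)) ∧ (((F ∨ T) ∨ F) ∧ ((F ∧ F) ∧ ¬T)))
  →2  T ∧ ((¬(T ∨ F) ∧ ¬(T ∧ F)) ∧ (((F ∨ T) ∨ F) ∧ ((F ∧ F) ∧ ¬T)))
  →3  (¬(T ∨ F) ∧ ¬(T ∧ F)) ∧ (((F ∨ T) ∨ F) ∧ ((F ∧ F) ∧ ¬T))
  →4  ((¬T ∧ ¬F) ∧ ¬(T ∧ F)) ∧ (((F ∨ T) ∨ F) ∧ ((F ∧ F) ∧ ¬T))
  →5  ((F ∧ ¬F) ∧ ¬(T ∧ F)) ∧ (((F ∨ T) ∨ F) ∧ ((F ∧ F) ∧ ¬T))
  →6  (F ∧ ¬(T ∧ F)) ∧ (((F ∨ T) ∨ F) ∧ ((F ∧ F) ∧ ¬T))

Answer: after 6 steps: (F ∧ ¬(T ∧ F)) ∧ (((F ∨ T) ∨ F) ∧ ((F ∧ F) ∧ ¬T))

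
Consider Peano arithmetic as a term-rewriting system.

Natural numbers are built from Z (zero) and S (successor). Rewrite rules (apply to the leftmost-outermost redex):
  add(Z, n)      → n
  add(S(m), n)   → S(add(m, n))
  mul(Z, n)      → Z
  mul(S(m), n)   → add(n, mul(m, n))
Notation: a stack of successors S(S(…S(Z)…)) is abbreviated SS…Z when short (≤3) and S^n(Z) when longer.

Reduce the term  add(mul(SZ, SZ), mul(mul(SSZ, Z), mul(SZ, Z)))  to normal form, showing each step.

Answer: normal form = SZ  (in 12 steps)

Derivation:
  start: add(mul(SZ, SZ), mul(mul(SSZ, Z), mul(SZ, Z)))
  →1  add(add(SZ, mul(Z, SZ)), mul(mul(SSZ, Z), mul(SZ, Z)))
  →2  add(S(add(Z, mul(Z, SZ))), mul(mul(SSZ, Z), mul(SZ, Z)))
  →3  S(add(add(Z, mul(Z, SZ)), mul(mul(SSZ, Z), mul(SZ, Z))))
  →4  S(add(mul(Z, SZ), mul(mul(SSZ, Z), mul(SZ, Z))))
  →5  S(add(Z, mul(mul(SSZ, Z), mul(SZ, Z))))
  →6  S(mul(mul(SSZ, Z), mul(SZ, Z)))
  →7  S(mul(add(Z, mul(SZ, Z)), mul(SZ, Z)))
  →8  S(mul(mul(SZ, Z), mul(SZ, Z)))
  →9  S(mul(add(Z, mul(Z, Z)), mul(SZ, Z)))
  →10  S(mul(mul(Z, Z), mul(SZ, Z)))
  →11  S(mul(Z, mul(SZ, Z)))
  →12  SZ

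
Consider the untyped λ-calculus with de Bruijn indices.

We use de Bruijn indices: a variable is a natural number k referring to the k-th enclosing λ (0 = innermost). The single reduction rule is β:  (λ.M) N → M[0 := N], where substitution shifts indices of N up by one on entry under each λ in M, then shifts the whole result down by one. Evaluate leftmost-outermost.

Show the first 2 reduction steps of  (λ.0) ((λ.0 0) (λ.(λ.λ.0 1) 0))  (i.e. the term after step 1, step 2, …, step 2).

  start: (λ.0) ((λ.0 0) (λ.(λ.λ.0 1) 0))
  →1  (λ.0 0) (λ.(λ.λ.0 1) 0)
  →2  (λ.(λ.λ.0 1) 0) (λ.(λ.λ.0 1) 0)

Answer: after 2 steps: (λ.(λ.λ.0 1) 0) (λ.(λ.λ.0 1) 0)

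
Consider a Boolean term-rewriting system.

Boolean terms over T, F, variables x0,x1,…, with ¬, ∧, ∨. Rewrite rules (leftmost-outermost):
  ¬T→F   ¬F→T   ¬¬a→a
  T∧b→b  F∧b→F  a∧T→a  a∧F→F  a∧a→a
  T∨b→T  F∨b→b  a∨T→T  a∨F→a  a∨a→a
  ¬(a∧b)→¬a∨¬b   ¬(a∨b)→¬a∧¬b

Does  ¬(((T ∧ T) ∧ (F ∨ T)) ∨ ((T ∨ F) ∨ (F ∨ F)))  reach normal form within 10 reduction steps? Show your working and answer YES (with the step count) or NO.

  start: ¬(((T ∧ T) ∧ (F ∨ T)) ∨ ((T ∨ F) ∨ (F ∨ F)))
  [1] ¬((T ∧ T) ∧ (F ∨ T)) ∧ ¬((T ∨ F) ∨ (F ∨ F))
  [2] (¬(T ∧ T) ∨ ¬(F ∨ T)) ∧ ¬((T ∨ F) ∨ (F ∨ F))
  [3] ((¬T ∨ ¬T) ∨ ¬(F ∨ T)) ∧ ¬((T ∨ F) ∨ (F ∨ F))
  [4] (¬T ∨ ¬(F ∨ T)) ∧ ¬((T ∨ F) ∨ (F ∨ F))
  [5] (F ∨ ¬(F ∨ T)) ∧ ¬((T ∨ F) ∨ (F ∨ F))
  [6] ¬(F ∨ T) ∧ ¬((T ∨ F) ∨ (F ∨ F))
  [7] (¬F ∧ ¬T) ∧ ¬((T ∨ F) ∨ (F ∨ F))
  [8] (T ∧ ¬T) ∧ ¬((T ∨ F) ∨ (F ∨ F))
  [9] ¬T ∧ ¬((T ∨ F) ∨ (F ∨ F))
  [10] F ∧ ¬((T ∨ F) ∨ (F ∨ F))

Answer: NO — after 10 steps the term is F ∧ ¬((T ∨ F) ∨ (F ∨ F)), not yet normal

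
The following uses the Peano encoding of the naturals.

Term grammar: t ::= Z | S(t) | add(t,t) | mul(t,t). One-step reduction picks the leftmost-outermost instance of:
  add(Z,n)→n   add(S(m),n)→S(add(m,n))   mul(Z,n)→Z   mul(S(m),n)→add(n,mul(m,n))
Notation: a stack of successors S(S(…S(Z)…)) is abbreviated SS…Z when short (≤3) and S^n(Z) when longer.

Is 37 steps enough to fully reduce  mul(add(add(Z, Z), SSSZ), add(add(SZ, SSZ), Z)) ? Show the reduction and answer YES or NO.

  start: mul(add(add(Z, Z), SSSZ), add(add(SZ, SSZ), Z))
  →1  mul(add(Z, SSSZ), add(add(SZ, SSZ), Z))
  →2  mul(SSSZ, add(add(SZ, SSZ), Z))
  →3  add(add(add(SZ, SSZ), Z), mul(SSZ, add(add(SZ, SSZ), Z)))
  →4  add(add(S(add(Z, SSZ)), Z), mul(SSZ, add(add(SZ, SSZ), Z)))
  →5  add(S(add(add(Z, SSZ), Z)), mul(SSZ, add(add(SZ, SSZ), Z)))
  →6  S(add(add(add(Z, SSZ), Z), mul(SSZ, add(add(SZ, SSZ), Z))))
  →7  S(add(add(SSZ, Z), mul(SSZ, add(add(SZ, SSZ), Z))))
  →8  S(add(S(add(SZ, Z)), mul(SSZ, add(add(SZ, SSZ), Z))))
  →9  S(S(add(add(SZ, Z), mul(SSZ, add(add(SZ, SSZ), Z)))))
  →10  S(S(add(S(add(Z, Z)), mul(SSZ, add(add(SZ, SSZ), Z)))))
  →11  S(S(S(add(add(Z, Z), mul(SSZ, add(add(SZ, SSZ), Z))))))
  →12  S(S(S(add(Z, mul(SSZ, add(add(SZ, SSZ), Z))))))
  →13  S(S(S(mul(SSZ, add(add(SZ, SSZ), Z)))))
  →14  S(S(S(add(add(add(SZ, SSZ), Z), mul(SZ, add(add(SZ, SSZ), Z))))))
  →15  S(S(S(add(add(S(add(Z, SSZ)), Z), mul(SZ, add(add(SZ, SSZ), Z))))))
  →16  S(S(S(add(S(add(add(Z, SSZ), Z)), mul(SZ, add(add(SZ, SSZ), Z))))))
  →17  S(S(S(S(add(add(add(Z, SSZ), Z), mul(SZ, add(add(SZ, SSZ), Z)))))))
  →18  S(S(S(S(add(add(SSZ, Z), mul(SZ, add(add(SZ, SSZ), Z)))))))
  →19  S(S(S(S(add(S(add(SZ, Z)), mul(SZ, add(add(SZ, SSZ), Z)))))))
  →20  S(S(S(S(S(add(add(SZ, Z), mul(SZ, add(add(SZ, SSZ), Z))))))))
  →21  S(S(S(S(S(add(S(add(Z, Z)), mul(SZ, add(add(SZ, SSZ), Z))))))))
  →22  S(S(S(S(S(S(add(add(Z, Z), mul(SZ, add(add(SZ, SSZ), Z)))))))))
  →23  S(S(S(S(S(S(add(Z, mul(SZ, add(add(SZ, SSZ), Z)))))))))
  →24  S(S(S(S(S(S(mul(SZ, add(add(SZ, SSZ), Z))))))))
  →25  S(S(S(S(S(S(add(add(add(SZ, SSZ), Z), mul(Z, add(add(SZ, SSZ), Z)))))))))
  →26  S(S(S(S(S(S(add(add(S(add(Z, SSZ)), Z), mul(Z, add(add(SZ, SSZ), Z)))))))))
  →27  S(S(S(S(S(S(add(S(add(add(Z, SSZ), Z)), mul(Z, add(add(SZ, SSZ), Z)))))))))
  →28  S(S(S(S(S(S(S(add(add(add(Z, SSZ), Z), mul(Z, add(add(SZ, SSZ), Z))))))))))
  →29  S(S(S(S(S(S(S(add(add(SSZ, Z), mul(Z, add(add(SZ, SSZ), Z))))))))))
  →30  S(S(S(S(S(S(S(add(S(add(SZ, Z)), mul(Z, add(add(SZ, SSZ), Z))))))))))
  →31  S(S(S(S(S(S(S(S(add(add(SZ, Z), mul(Z, add(add(SZ, SSZ), Z)))))))))))
  →32  S(S(S(S(S(S(S(S(add(S(add(Z, Z)), mul(Z, add(add(SZ, SSZ), Z)))))))))))
  →33  S(S(S(S(S(S(S(S(S(add(add(Z, Z), mul(Z, add(add(SZ, SSZ), Z))))))))))))
  →34  S(S(S(S(S(S(S(S(S(add(Z, mul(Z, add(add(SZ, SSZ), Z))))))))))))
  →35  S(S(S(S(S(S(S(S(S(mul(Z, add(add(SZ, SSZ), Z)))))))))))
  →36  S^9(Z)

Answer: YES — reaches normal form S^9(Z) in 36 ≤ 37 steps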